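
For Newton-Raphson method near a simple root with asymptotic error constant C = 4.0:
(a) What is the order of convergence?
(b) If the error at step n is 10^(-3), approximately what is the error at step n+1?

(a) Newton-Raphson has quadratic (order 2) convergence near simple roots.
    This means |e_{n+1}| ≈ C|e_n|².

(b) With |e_n| = 10^(-3) and C = 4.0:
    |e_{n+1}| ≈ 4.0 × (10^(-3))² = 4.0 × 10^(-6)

(a) 2 (quadratic); (b) |e_{n+1}| ≈ 4.000e-06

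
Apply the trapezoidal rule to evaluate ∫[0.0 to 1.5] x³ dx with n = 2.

f(x) = x³
a = 0.0, b = 1.5, n = 2
h = (b - a)/n = 0.750000

Trapezoidal rule: (h/2)[f(x₀) + 2f(x₁) + 2f(x₂) + ... + f(xₙ)]

x_0 = 0.0000, f(x_0) = 0.000000, coefficient = 1
x_1 = 0.7500, f(x_1) = 0.421875, coefficient = 2
x_2 = 1.5000, f(x_2) = 3.375000, coefficient = 1

I ≈ (0.750000/2) × 4.218750 = 1.582031
Exact value: 1.265625
Error: 0.316406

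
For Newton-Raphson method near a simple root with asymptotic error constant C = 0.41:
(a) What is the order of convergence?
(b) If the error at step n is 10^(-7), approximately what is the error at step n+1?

(a) Newton-Raphson has quadratic (order 2) convergence near simple roots.
    This means |e_{n+1}| ≈ C|e_n|².

(b) With |e_n| = 10^(-7) and C = 0.41:
    |e_{n+1}| ≈ 0.41 × (10^(-7))² = 0.41 × 10^(-14)

(a) 2 (quadratic); (b) |e_{n+1}| ≈ 4.100e-15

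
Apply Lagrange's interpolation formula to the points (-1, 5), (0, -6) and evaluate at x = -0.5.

Lagrange interpolation formula:
P(x) = Σ yᵢ × Lᵢ(x)
where Lᵢ(x) = Π_{j≠i} (x - xⱼ)/(xᵢ - xⱼ)

L_0(-0.5) = (-0.5 - 0)/(-1 - 0) = 0.500000
L_1(-0.5) = (-0.5 - (-1))/(0 - (-1)) = 0.500000

P(-0.5) = 5×L_0(-0.5) + (-6)×L_1(-0.5)
P(-0.5) = -0.500000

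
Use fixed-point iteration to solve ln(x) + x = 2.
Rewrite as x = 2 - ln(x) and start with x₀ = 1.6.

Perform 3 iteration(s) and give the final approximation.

Equation: ln(x) + x = 2
Fixed-point form: x = 2 - ln(x)
x₀ = 1.6

x_1 = g(1.600000) = 1.529996
x_2 = g(1.529996) = 1.574735
x_3 = g(1.574735) = 1.545913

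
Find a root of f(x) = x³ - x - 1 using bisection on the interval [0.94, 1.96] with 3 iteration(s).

f(x) = x³ - x - 1
Initial interval: [0.94, 1.96]

Iteration 1:
  c_1 = (0.940000 + 1.960000)/2 = 1.450000
  f(c_1) = f(1.450000) = 0.598625
  f(a) × f(c) < 0, new interval: [0.940000, 1.450000]
Iteration 2:
  c_2 = (0.940000 + 1.450000)/2 = 1.195000
  f(c_2) = f(1.195000) = -0.488510
  f(a) × f(c) ≥ 0, new interval: [1.195000, 1.450000]
Iteration 3:
  c_3 = (1.195000 + 1.450000)/2 = 1.322500
  f(c_3) = f(1.322500) = -0.009439
  f(a) × f(c) ≥ 0, new interval: [1.322500, 1.450000]

After 3 iteration(s), the approximation is c_3 = 1.322500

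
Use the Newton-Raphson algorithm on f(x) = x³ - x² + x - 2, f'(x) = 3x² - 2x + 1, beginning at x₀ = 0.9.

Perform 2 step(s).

f(x) = x³ - x² + x - 2
f'(x) = 3x² - 2x + 1
x₀ = 0.9

Newton-Raphson formula: x_{n+1} = x_n - f(x_n)/f'(x_n)

Iteration 1:
  f(0.900000) = -1.181000
  f'(0.900000) = 1.630000
  x_1 = 0.900000 - (-1.181000)/1.630000 = 1.624540
Iteration 2:
  f(1.624540) = 1.272782
  f'(1.624540) = 5.668310
  x_2 = 1.624540 - 1.272782/5.668310 = 1.399996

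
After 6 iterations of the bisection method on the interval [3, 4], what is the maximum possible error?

Bisection error bound: |error| ≤ (b-a)/2^n
|error| ≤ (4 - 3)/2^6 = 1/2^6
|error| ≤ 0.0156250000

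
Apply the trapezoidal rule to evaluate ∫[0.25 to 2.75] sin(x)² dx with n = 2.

f(x) = sin(x)²
a = 0.25, b = 2.75, n = 2
h = (b - a)/n = 1.250000

Trapezoidal rule: (h/2)[f(x₀) + 2f(x₁) + 2f(x₂) + ... + f(xₙ)]

x_0 = 0.2500, f(x_0) = 0.061209, coefficient = 1
x_1 = 1.5000, f(x_1) = 0.994996, coefficient = 2
x_2 = 2.7500, f(x_2) = 0.145665, coefficient = 1

I ≈ (1.250000/2) × 2.196866 = 1.373041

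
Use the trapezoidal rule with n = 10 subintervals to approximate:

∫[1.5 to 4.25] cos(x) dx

f(x) = cos(x)
a = 1.5, b = 4.25, n = 10
h = (b - a)/n = 0.275000

Trapezoidal rule: (h/2)[f(x₀) + 2f(x₁) + 2f(x₂) + ... + f(xₙ)]

x_0 = 1.5000, f(x_0) = 0.070737, coefficient = 1
x_1 = 1.7750, f(x_1) = -0.202787, coefficient = 2
x_2 = 2.0500, f(x_2) = -0.461073, coefficient = 2
x_3 = 2.3250, f(x_3) = -0.684709, coefficient = 2
x_4 = 2.6000, f(x_4) = -0.856889, coefficient = 2
x_5 = 2.8750, f(x_5) = -0.964674, coefficient = 2
x_6 = 3.1500, f(x_6) = -0.999965, coefficient = 2
x_7 = 3.4250, f(x_7) = -0.960108, coefficient = 2
x_8 = 3.7000, f(x_8) = -0.848100, coefficient = 2
x_9 = 3.9750, f(x_9) = -0.672357, coefficient = 2
x_10 = 4.2500, f(x_10) = -0.446087, coefficient = 1

I ≈ (0.275000/2) × -13.676674 = -1.880543
Exact value: -1.892484
Error: 0.011942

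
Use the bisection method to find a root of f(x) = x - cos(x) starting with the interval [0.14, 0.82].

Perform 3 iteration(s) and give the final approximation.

f(x) = x - cos(x)
Initial interval: [0.14, 0.82]

Iteration 1:
  c_1 = (0.140000 + 0.820000)/2 = 0.480000
  f(c_1) = f(0.480000) = -0.406995
  f(a) × f(c) ≥ 0, new interval: [0.480000, 0.820000]
Iteration 2:
  c_2 = (0.480000 + 0.820000)/2 = 0.650000
  f(c_2) = f(0.650000) = -0.146084
  f(a) × f(c) ≥ 0, new interval: [0.650000, 0.820000]
Iteration 3:
  c_3 = (0.650000 + 0.820000)/2 = 0.735000
  f(c_3) = f(0.735000) = -0.006831
  f(a) × f(c) ≥ 0, new interval: [0.735000, 0.820000]

After 3 iteration(s), the approximation is c_3 = 0.735000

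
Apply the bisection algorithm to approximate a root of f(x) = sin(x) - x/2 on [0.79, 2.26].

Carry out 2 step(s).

f(x) = sin(x) - x/2
Initial interval: [0.79, 2.26]

Iteration 1:
  c_1 = (0.790000 + 2.260000)/2 = 1.525000
  f(c_1) = f(1.525000) = 0.236452
  f(a) × f(c) ≥ 0, new interval: [1.525000, 2.260000]
Iteration 2:
  c_2 = (1.525000 + 2.260000)/2 = 1.892500
  f(c_2) = f(1.892500) = 0.002448
  f(a) × f(c) ≥ 0, new interval: [1.892500, 2.260000]

After 2 iteration(s), the approximation is c_2 = 1.892500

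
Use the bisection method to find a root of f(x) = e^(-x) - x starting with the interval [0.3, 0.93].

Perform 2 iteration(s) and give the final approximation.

f(x) = e^(-x) - x
Initial interval: [0.3, 0.93]

Iteration 1:
  c_1 = (0.300000 + 0.930000)/2 = 0.615000
  f(c_1) = f(0.615000) = -0.074359
  f(a) × f(c) < 0, new interval: [0.300000, 0.615000]
Iteration 2:
  c_2 = (0.300000 + 0.615000)/2 = 0.457500
  f(c_2) = f(0.457500) = 0.175364
  f(a) × f(c) ≥ 0, new interval: [0.457500, 0.615000]

After 2 iteration(s), the approximation is c_2 = 0.457500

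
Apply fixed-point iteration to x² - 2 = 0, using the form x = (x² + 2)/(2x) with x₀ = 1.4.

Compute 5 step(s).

Equation: x² - 2 = 0
Fixed-point form: x = (x² + 2)/(2x)
x₀ = 1.4

x_1 = g(1.400000) = 1.414286
x_2 = g(1.414286) = 1.414214
x_3 = g(1.414214) = 1.414214
x_4 = g(1.414214) = 1.414214
x_5 = g(1.414214) = 1.414214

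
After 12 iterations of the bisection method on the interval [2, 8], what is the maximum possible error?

Bisection error bound: |error| ≤ (b-a)/2^n
|error| ≤ (8 - 2)/2^12 = 6/2^12
|error| ≤ 0.0014648438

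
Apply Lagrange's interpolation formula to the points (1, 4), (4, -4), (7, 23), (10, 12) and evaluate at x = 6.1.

Lagrange interpolation formula:
P(x) = Σ yᵢ × Lᵢ(x)
where Lᵢ(x) = Π_{j≠i} (x - xⱼ)/(xᵢ - xⱼ)

L_0(6.1) = (6.1 - 4)/(1 - 4) × (6.1 - 7)/(1 - 7) × (6.1 - 10)/(1 - 10) = -0.045500
L_1(6.1) = (6.1 - 1)/(4 - 1) × (6.1 - 7)/(4 - 7) × (6.1 - 10)/(4 - 10) = 0.331500
L_2(6.1) = (6.1 - 1)/(7 - 1) × (6.1 - 4)/(7 - 4) × (6.1 - 10)/(7 - 10) = 0.773500
L_3(6.1) = (6.1 - 1)/(10 - 1) × (6.1 - 4)/(10 - 4) × (6.1 - 7)/(10 - 7) = -0.059500

P(6.1) = 4×L_0(6.1) + (-4)×L_1(6.1) + 23×L_2(6.1) + 12×L_3(6.1)
P(6.1) = 15.568500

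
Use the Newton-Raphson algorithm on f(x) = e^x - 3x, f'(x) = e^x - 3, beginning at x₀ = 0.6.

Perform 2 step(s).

f(x) = e^x - 3x
f'(x) = e^x - 3
x₀ = 0.6

Newton-Raphson formula: x_{n+1} = x_n - f(x_n)/f'(x_n)

Iteration 1:
  f(0.600000) = 0.022119
  f'(0.600000) = -1.177881
  x_1 = 0.600000 - 0.022119/(-1.177881) = 0.618778
Iteration 2:
  f(0.618778) = 0.000323
  f'(0.618778) = -1.143341
  x_2 = 0.618778 - 0.000323/(-1.143341) = 0.619061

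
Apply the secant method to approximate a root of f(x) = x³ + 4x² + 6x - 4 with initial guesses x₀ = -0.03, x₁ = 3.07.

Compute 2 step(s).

f(x) = x³ + 4x² + 6x - 4
x₀ = -0.03, x₁ = 3.07

Secant formula: x_{n+1} = x_n - f(x_n)(x_n - x_{n-1})/(f(x_n) - f(x_{n-1}))

Iteration 1:
  f(-0.030000) = -4.176427
  f(3.070000) = 81.054043
  x_2 = 3.070000 - 81.054043×(3.070000 - (-0.030000))/(81.054043 - (-4.176427))
       = 0.121905
Iteration 2:
  f(3.070000) = 81.054043
  f(0.121905) = -3.207316
  x_3 = 0.121905 - (-3.207316)×(0.121905 - 3.070000)/(-3.207316 - 81.054043)
       = 0.234121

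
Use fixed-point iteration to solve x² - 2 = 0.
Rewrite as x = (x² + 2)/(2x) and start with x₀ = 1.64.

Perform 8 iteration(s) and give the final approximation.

Equation: x² - 2 = 0
Fixed-point form: x = (x² + 2)/(2x)
x₀ = 1.64

x_1 = g(1.640000) = 1.429756
x_2 = g(1.429756) = 1.414298
x_3 = g(1.414298) = 1.414214
x_4 = g(1.414214) = 1.414214
x_5 = g(1.414214) = 1.414214
x_6 = g(1.414214) = 1.414214
x_7 = g(1.414214) = 1.414214
x_8 = g(1.414214) = 1.414214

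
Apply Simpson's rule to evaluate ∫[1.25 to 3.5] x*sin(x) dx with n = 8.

f(x) = x*sin(x)
a = 1.25, b = 3.5, n = 8
h = (b - a)/n = 0.281250

Simpson's rule: (h/3)[f(x₀) + 4f(x₁) + 2f(x₂) + ... + f(xₙ)]

x_0 = 1.2500, f(x_0) = 1.186231, coefficient = 1
x_1 = 1.5312, f(x_1) = 1.530053, coefficient = 4
x_2 = 1.8125, f(x_2) = 1.759814, coefficient = 2
x_3 = 2.0938, f(x_3) = 1.813916, coefficient = 4
x_4 = 2.3750, f(x_4) = 1.647502, coefficient = 2
x_5 = 2.6562, f(x_5) = 1.239171, coefficient = 4
x_6 = 2.9375, f(x_6) = 0.595369, coefficient = 2
x_7 = 3.2188, f(x_7) = -0.248104, coefficient = 4
x_8 = 3.5000, f(x_8) = -1.227741, coefficient = 1

I ≈ (0.281250/3) × 25.304001 = 2.372250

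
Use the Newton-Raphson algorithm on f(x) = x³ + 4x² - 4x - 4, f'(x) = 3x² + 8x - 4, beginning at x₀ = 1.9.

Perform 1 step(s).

f(x) = x³ + 4x² - 4x - 4
f'(x) = 3x² + 8x - 4
x₀ = 1.9

Newton-Raphson formula: x_{n+1} = x_n - f(x_n)/f'(x_n)

Iteration 1:
  f(1.900000) = 9.699000
  f'(1.900000) = 22.030000
  x_1 = 1.900000 - 9.699000/22.030000 = 1.459737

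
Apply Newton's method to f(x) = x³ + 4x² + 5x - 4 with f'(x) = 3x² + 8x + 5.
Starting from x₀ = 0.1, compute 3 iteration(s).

f(x) = x³ + 4x² + 5x - 4
f'(x) = 3x² + 8x + 5
x₀ = 0.1

Newton-Raphson formula: x_{n+1} = x_n - f(x_n)/f'(x_n)

Iteration 1:
  f(0.100000) = -3.459000
  f'(0.100000) = 5.830000
  x_1 = 0.100000 - (-3.459000)/5.830000 = 0.693310
Iteration 2:
  f(0.693310) = 1.722530
  f'(0.693310) = 11.988522
  x_2 = 0.693310 - 1.722530/11.988522 = 0.549629
Iteration 3:
  f(0.549629) = 0.122550
  f'(0.549629) = 10.303307
  x_3 = 0.549629 - 0.122550/10.303307 = 0.537735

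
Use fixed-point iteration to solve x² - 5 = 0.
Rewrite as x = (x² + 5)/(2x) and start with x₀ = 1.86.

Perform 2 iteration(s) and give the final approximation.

Equation: x² - 5 = 0
Fixed-point form: x = (x² + 5)/(2x)
x₀ = 1.86

x_1 = g(1.860000) = 2.274086
x_2 = g(2.274086) = 2.236386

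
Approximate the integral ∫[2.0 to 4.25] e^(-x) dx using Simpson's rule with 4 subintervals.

f(x) = e^(-x)
a = 2.0, b = 4.25, n = 4
h = (b - a)/n = 0.562500

Simpson's rule: (h/3)[f(x₀) + 4f(x₁) + 2f(x₂) + ... + f(xₙ)]

x_0 = 2.0000, f(x_0) = 0.135335, coefficient = 1
x_1 = 2.5625, f(x_1) = 0.077112, coefficient = 4
x_2 = 3.1250, f(x_2) = 0.043937, coefficient = 2
x_3 = 3.6875, f(x_3) = 0.025035, coefficient = 4
x_4 = 4.2500, f(x_4) = 0.014264, coefficient = 1

I ≈ (0.562500/3) × 0.646058 = 0.121136
Exact value: 0.121071
Error: 0.000065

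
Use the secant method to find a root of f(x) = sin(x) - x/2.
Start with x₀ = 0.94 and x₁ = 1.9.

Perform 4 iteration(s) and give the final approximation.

f(x) = sin(x) - x/2
x₀ = 0.94, x₁ = 1.9

Secant formula: x_{n+1} = x_n - f(x_n)(x_n - x_{n-1})/(f(x_n) - f(x_{n-1}))

Iteration 1:
  f(0.940000) = 0.337558
  f(1.900000) = -0.003700
  x_2 = 1.900000 - (-0.003700)×(1.900000 - 0.940000)/(-0.003700 - 0.337558)
       = 1.889592
Iteration 2:
  f(1.900000) = -0.003700
  f(1.889592) = 0.004818
  x_3 = 1.889592 - 0.004818×(1.889592 - 1.900000)/(0.004818 - (-0.003700))
       = 1.895479
Iteration 3:
  f(1.889592) = 0.004818
  f(1.895479) = 0.000013
  x_4 = 1.895479 - 0.000013×(1.895479 - 1.889592)/(0.000013 - 0.004818)
       = 1.895494
Iteration 4:
  f(1.895479) = 0.000013
  f(1.895494) = 0.000000
  x_5 = 1.895494 - 0.000000×(1.895494 - 1.895479)/(0.000000 - 0.000013)
       = 1.895494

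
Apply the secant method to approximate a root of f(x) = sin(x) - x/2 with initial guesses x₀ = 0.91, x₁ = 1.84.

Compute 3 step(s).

f(x) = sin(x) - x/2
x₀ = 0.91, x₁ = 1.84

Secant formula: x_{n+1} = x_n - f(x_n)(x_n - x_{n-1})/(f(x_n) - f(x_{n-1}))

Iteration 1:
  f(0.910000) = 0.334504
  f(1.840000) = 0.043983
  x_2 = 1.840000 - 0.043983×(1.840000 - 0.910000)/(0.043983 - 0.334504)
       = 1.980796
Iteration 2:
  f(1.840000) = 0.043983
  f(1.980796) = -0.073277
  x_3 = 1.980796 - (-0.073277)×(1.980796 - 1.840000)/(-0.073277 - 0.043983)
       = 1.892811
Iteration 3:
  f(1.980796) = -0.073277
  f(1.892811) = 0.002194
  x_4 = 1.892811 - 0.002194×(1.892811 - 1.980796)/(0.002194 - (-0.073277))
       = 1.895369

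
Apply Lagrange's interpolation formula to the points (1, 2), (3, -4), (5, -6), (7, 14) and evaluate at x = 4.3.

Lagrange interpolation formula:
P(x) = Σ yᵢ × Lᵢ(x)
where Lᵢ(x) = Π_{j≠i} (x - xⱼ)/(xᵢ - xⱼ)

L_0(4.3) = (4.3 - 3)/(1 - 3) × (4.3 - 5)/(1 - 5) × (4.3 - 7)/(1 - 7) = -0.051188
L_1(4.3) = (4.3 - 1)/(3 - 1) × (4.3 - 5)/(3 - 5) × (4.3 - 7)/(3 - 7) = 0.389813
L_2(4.3) = (4.3 - 1)/(5 - 1) × (4.3 - 3)/(5 - 3) × (4.3 - 7)/(5 - 7) = 0.723937
L_3(4.3) = (4.3 - 1)/(7 - 1) × (4.3 - 3)/(7 - 3) × (4.3 - 5)/(7 - 5) = -0.062563

P(4.3) = 2×L_0(4.3) + (-4)×L_1(4.3) + (-6)×L_2(4.3) + 14×L_3(4.3)
P(4.3) = -6.881125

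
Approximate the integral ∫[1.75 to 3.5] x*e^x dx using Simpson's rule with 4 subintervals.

f(x) = x*e^x
a = 1.75, b = 3.5, n = 4
h = (b - a)/n = 0.437500

Simpson's rule: (h/3)[f(x₀) + 4f(x₁) + 2f(x₂) + ... + f(xₙ)]

x_0 = 1.7500, f(x_0) = 10.070555, coefficient = 1
x_1 = 2.1875, f(x_1) = 19.496975, coefficient = 4
x_2 = 2.6250, f(x_2) = 36.237007, coefficient = 2
x_3 = 3.0625, f(x_3) = 65.479137, coefficient = 4
x_4 = 3.5000, f(x_4) = 115.904082, coefficient = 1

I ≈ (0.437500/3) × 538.353101 = 78.509827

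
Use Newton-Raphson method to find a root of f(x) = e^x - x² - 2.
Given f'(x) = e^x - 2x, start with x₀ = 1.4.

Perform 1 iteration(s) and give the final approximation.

f(x) = e^x - x² - 2
f'(x) = e^x - 2x
x₀ = 1.4

Newton-Raphson formula: x_{n+1} = x_n - f(x_n)/f'(x_n)

Iteration 1:
  f(1.400000) = 0.095200
  f'(1.400000) = 1.255200
  x_1 = 1.400000 - 0.095200/1.255200 = 1.324156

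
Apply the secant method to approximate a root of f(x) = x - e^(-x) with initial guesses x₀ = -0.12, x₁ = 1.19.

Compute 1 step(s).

f(x) = x - e^(-x)
x₀ = -0.12, x₁ = 1.19

Secant formula: x_{n+1} = x_n - f(x_n)(x_n - x_{n-1})/(f(x_n) - f(x_{n-1}))

Iteration 1:
  f(-0.120000) = -1.247497
  f(1.190000) = 0.885779
  x_2 = 1.190000 - 0.885779×(1.190000 - (-0.120000))/(0.885779 - (-1.247497))
       = 0.646062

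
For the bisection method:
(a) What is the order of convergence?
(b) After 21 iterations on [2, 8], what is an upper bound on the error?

(a) Bisection has linear (order 1) convergence; the error is halved each step.

(b) Error bound = (b-a)/2^n = (8 - 2)/2^{21}
    = 6/2^{21}

(a) 1 (linear); (b) error ≤ 2.86e-06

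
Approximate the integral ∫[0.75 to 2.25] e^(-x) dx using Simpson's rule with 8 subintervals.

f(x) = e^(-x)
a = 0.75, b = 2.25, n = 8
h = (b - a)/n = 0.187500

Simpson's rule: (h/3)[f(x₀) + 4f(x₁) + 2f(x₂) + ... + f(xₙ)]

x_0 = 0.7500, f(x_0) = 0.472367, coefficient = 1
x_1 = 0.9375, f(x_1) = 0.391606, coefficient = 4
x_2 = 1.1250, f(x_2) = 0.324652, coefficient = 2
x_3 = 1.3125, f(x_3) = 0.269146, coefficient = 4
x_4 = 1.5000, f(x_4) = 0.223130, coefficient = 2
x_5 = 1.6875, f(x_5) = 0.184981, coefficient = 4
x_6 = 1.8750, f(x_6) = 0.153355, coefficient = 2
x_7 = 2.0625, f(x_7) = 0.127136, coefficient = 4
x_8 = 2.2500, f(x_8) = 0.105399, coefficient = 1

I ≈ (0.187500/3) × 5.871517 = 0.366970
Exact value: 0.366967
Error: 0.000003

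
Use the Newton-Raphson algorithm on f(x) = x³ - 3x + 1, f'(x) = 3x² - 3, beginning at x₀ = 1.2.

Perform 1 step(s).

f(x) = x³ - 3x + 1
f'(x) = 3x² - 3
x₀ = 1.2

Newton-Raphson formula: x_{n+1} = x_n - f(x_n)/f'(x_n)

Iteration 1:
  f(1.200000) = -0.872000
  f'(1.200000) = 1.320000
  x_1 = 1.200000 - (-0.872000)/1.320000 = 1.860606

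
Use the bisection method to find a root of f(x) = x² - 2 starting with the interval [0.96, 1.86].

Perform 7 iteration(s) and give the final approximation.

f(x) = x² - 2
Initial interval: [0.96, 1.86]

Iteration 1:
  c_1 = (0.960000 + 1.860000)/2 = 1.410000
  f(c_1) = f(1.410000) = -0.011900
  f(a) × f(c) ≥ 0, new interval: [1.410000, 1.860000]
Iteration 2:
  c_2 = (1.410000 + 1.860000)/2 = 1.635000
  f(c_2) = f(1.635000) = 0.673225
  f(a) × f(c) < 0, new interval: [1.410000, 1.635000]
Iteration 3:
  c_3 = (1.410000 + 1.635000)/2 = 1.522500
  f(c_3) = f(1.522500) = 0.318006
  f(a) × f(c) < 0, new interval: [1.410000, 1.522500]
Iteration 4:
  c_4 = (1.410000 + 1.522500)/2 = 1.466250
  f(c_4) = f(1.466250) = 0.149889
  f(a) × f(c) < 0, new interval: [1.410000, 1.466250]
Iteration 5:
  c_5 = (1.410000 + 1.466250)/2 = 1.438125
  f(c_5) = f(1.438125) = 0.068204
  f(a) × f(c) < 0, new interval: [1.410000, 1.438125]
Iteration 6:
  c_6 = (1.410000 + 1.438125)/2 = 1.424063
  f(c_6) = f(1.424063) = 0.027954
  f(a) × f(c) < 0, new interval: [1.410000, 1.424063]
Iteration 7:
  c_7 = (1.410000 + 1.424063)/2 = 1.417031
  f(c_7) = f(1.417031) = 0.007978
  f(a) × f(c) < 0, new interval: [1.410000, 1.417031]

After 7 iteration(s), the approximation is c_7 = 1.417031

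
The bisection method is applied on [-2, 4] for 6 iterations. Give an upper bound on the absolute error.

Bisection error bound: |error| ≤ (b-a)/2^n
|error| ≤ (4 - (-2))/2^6 = 6/2^6
|error| ≤ 0.0937500000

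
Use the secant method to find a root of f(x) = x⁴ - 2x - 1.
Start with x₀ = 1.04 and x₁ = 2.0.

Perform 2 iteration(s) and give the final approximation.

f(x) = x⁴ - 2x - 1
x₀ = 1.04, x₁ = 2.0

Secant formula: x_{n+1} = x_n - f(x_n)(x_n - x_{n-1})/(f(x_n) - f(x_{n-1}))

Iteration 1:
  f(1.040000) = -1.910141
  f(2.000000) = 11.000000
  x_2 = 2.000000 - 11.000000×(2.000000 - 1.040000)/(11.000000 - (-1.910141))
       = 1.182038
Iteration 2:
  f(2.000000) = 11.000000
  f(1.182038) = -1.411868
  x_3 = 1.182038 - (-1.411868)×(1.182038 - 2.000000)/(-1.411868 - 11.000000)
       = 1.275083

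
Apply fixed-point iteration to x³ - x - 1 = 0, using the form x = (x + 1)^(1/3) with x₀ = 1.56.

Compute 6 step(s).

Equation: x³ - x - 1 = 0
Fixed-point form: x = (x + 1)^(1/3)
x₀ = 1.56

x_1 = g(1.560000) = 1.367981
x_2 = g(1.367981) = 1.332885
x_3 = g(1.332885) = 1.326267
x_4 = g(1.326267) = 1.325012
x_5 = g(1.325012) = 1.324774
x_6 = g(1.324774) = 1.324729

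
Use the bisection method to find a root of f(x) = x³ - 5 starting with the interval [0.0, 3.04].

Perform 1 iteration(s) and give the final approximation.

f(x) = x³ - 5
Initial interval: [0.0, 3.04]

Iteration 1:
  c_1 = (0.000000 + 3.040000)/2 = 1.520000
  f(c_1) = f(1.520000) = -1.488192
  f(a) × f(c) ≥ 0, new interval: [1.520000, 3.040000]

After 1 iteration(s), the approximation is c_1 = 1.520000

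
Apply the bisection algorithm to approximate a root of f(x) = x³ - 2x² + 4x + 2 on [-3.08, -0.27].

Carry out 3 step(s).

f(x) = x³ - 2x² + 4x + 2
Initial interval: [-3.08, -0.27]

Iteration 1:
  c_1 = (-3.080000 + (-0.270000))/2 = -1.675000
  f(c_1) = f(-1.675000) = -15.010672
  f(a) × f(c) ≥ 0, new interval: [-1.675000, -0.270000]
Iteration 2:
  c_2 = (-1.675000 + (-0.270000))/2 = -0.972500
  f(c_2) = f(-0.972500) = -4.701260
  f(a) × f(c) ≥ 0, new interval: [-0.972500, -0.270000]
Iteration 3:
  c_3 = (-0.972500 + (-0.270000))/2 = -0.621250
  f(c_3) = f(-0.621250) = -1.496676
  f(a) × f(c) ≥ 0, new interval: [-0.621250, -0.270000]

After 3 iteration(s), the approximation is c_3 = -0.621250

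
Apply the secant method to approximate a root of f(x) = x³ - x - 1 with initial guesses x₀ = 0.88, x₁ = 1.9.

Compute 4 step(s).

f(x) = x³ - x - 1
x₀ = 0.88, x₁ = 1.9

Secant formula: x_{n+1} = x_n - f(x_n)(x_n - x_{n-1})/(f(x_n) - f(x_{n-1}))

Iteration 1:
  f(0.880000) = -1.198528
  f(1.900000) = 3.959000
  x_2 = 1.900000 - 3.959000×(1.900000 - 0.880000)/(3.959000 - (-1.198528))
       = 1.117032
Iteration 2:
  f(1.900000) = 3.959000
  f(1.117032) = -0.723244
  x_3 = 1.117032 - (-0.723244)×(1.117032 - 1.900000)/(-0.723244 - 3.959000)
       = 1.237973
Iteration 3:
  f(1.117032) = -0.723244
  f(1.237973) = -0.340683
  x_4 = 1.237973 - (-0.340683)×(1.237973 - 1.117032)/(-0.340683 - (-0.723244))
       = 1.345675
Iteration 4:
  f(1.237973) = -0.340683
  f(1.345675) = 0.091131
  x_5 = 1.345675 - 0.091131×(1.345675 - 1.237973)/(0.091131 - (-0.340683))
       = 1.322946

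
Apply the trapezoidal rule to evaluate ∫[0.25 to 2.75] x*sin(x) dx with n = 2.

f(x) = x*sin(x)
a = 0.25, b = 2.75, n = 2
h = (b - a)/n = 1.250000

Trapezoidal rule: (h/2)[f(x₀) + 2f(x₁) + 2f(x₂) + ... + f(xₙ)]

x_0 = 0.2500, f(x_0) = 0.061851, coefficient = 1
x_1 = 1.5000, f(x_1) = 1.496242, coefficient = 2
x_2 = 2.7500, f(x_2) = 1.049568, coefficient = 1

I ≈ (1.250000/2) × 4.103904 = 2.564940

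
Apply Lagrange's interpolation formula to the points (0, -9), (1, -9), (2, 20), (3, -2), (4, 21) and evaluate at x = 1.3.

Lagrange interpolation formula:
P(x) = Σ yᵢ × Lᵢ(x)
where Lᵢ(x) = Π_{j≠i} (x - xⱼ)/(xᵢ - xⱼ)

L_0(1.3) = (1.3 - 1)/(0 - 1) × (1.3 - 2)/(0 - 2) × (1.3 - 3)/(0 - 3) × (1.3 - 4)/(0 - 4) = -0.040163
L_1(1.3) = (1.3 - 0)/(1 - 0) × (1.3 - 2)/(1 - 2) × (1.3 - 3)/(1 - 3) × (1.3 - 4)/(1 - 4) = 0.696150
L_2(1.3) = (1.3 - 0)/(2 - 0) × (1.3 - 1)/(2 - 1) × (1.3 - 3)/(2 - 3) × (1.3 - 4)/(2 - 4) = 0.447525
L_3(1.3) = (1.3 - 0)/(3 - 0) × (1.3 - 1)/(3 - 1) × (1.3 - 2)/(3 - 2) × (1.3 - 4)/(3 - 4) = -0.122850
L_4(1.3) = (1.3 - 0)/(4 - 0) × (1.3 - 1)/(4 - 1) × (1.3 - 2)/(4 - 2) × (1.3 - 3)/(4 - 3) = 0.019338

P(1.3) = (-9)×L_0(1.3) + (-9)×L_1(1.3) + 20×L_2(1.3) + (-2)×L_3(1.3) + 21×L_4(1.3)
P(1.3) = 3.698400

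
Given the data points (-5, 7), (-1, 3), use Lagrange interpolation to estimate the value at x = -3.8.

Lagrange interpolation formula:
P(x) = Σ yᵢ × Lᵢ(x)
where Lᵢ(x) = Π_{j≠i} (x - xⱼ)/(xᵢ - xⱼ)

L_0(-3.8) = (-3.8 - (-1))/(-5 - (-1)) = 0.700000
L_1(-3.8) = (-3.8 - (-5))/(-1 - (-5)) = 0.300000

P(-3.8) = 7×L_0(-3.8) + 3×L_1(-3.8)
P(-3.8) = 5.800000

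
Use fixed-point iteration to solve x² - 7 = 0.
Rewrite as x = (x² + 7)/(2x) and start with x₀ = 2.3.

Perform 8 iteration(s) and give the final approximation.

Equation: x² - 7 = 0
Fixed-point form: x = (x² + 7)/(2x)
x₀ = 2.3

x_1 = g(2.300000) = 2.671739
x_2 = g(2.671739) = 2.645878
x_3 = g(2.645878) = 2.645751
x_4 = g(2.645751) = 2.645751
x_5 = g(2.645751) = 2.645751
x_6 = g(2.645751) = 2.645751
x_7 = g(2.645751) = 2.645751
x_8 = g(2.645751) = 2.645751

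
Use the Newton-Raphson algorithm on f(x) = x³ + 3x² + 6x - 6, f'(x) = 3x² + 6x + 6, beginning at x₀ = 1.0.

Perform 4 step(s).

f(x) = x³ + 3x² + 6x - 6
f'(x) = 3x² + 6x + 6
x₀ = 1.0

Newton-Raphson formula: x_{n+1} = x_n - f(x_n)/f'(x_n)

Iteration 1:
  f(1.000000) = 4.000000
  f'(1.000000) = 15.000000
  x_1 = 1.000000 - 4.000000/15.000000 = 0.733333
Iteration 2:
  f(0.733333) = 0.407704
  f'(0.733333) = 12.013333
  x_2 = 0.733333 - 0.407704/12.013333 = 0.699396
Iteration 3:
  f(0.699396) = 0.005950
  f'(0.699396) = 11.663838
  x_3 = 0.699396 - 0.005950/11.663838 = 0.698886
Iteration 4:
  f(0.698886) = 0.000001
  f'(0.698886) = 11.658637
  x_4 = 0.698886 - 0.000001/11.658637 = 0.698885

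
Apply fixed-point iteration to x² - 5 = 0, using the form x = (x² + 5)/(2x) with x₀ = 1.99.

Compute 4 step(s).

Equation: x² - 5 = 0
Fixed-point form: x = (x² + 5)/(2x)
x₀ = 1.99

x_1 = g(1.990000) = 2.251281
x_2 = g(2.251281) = 2.236119
x_3 = g(2.236119) = 2.236068
x_4 = g(2.236068) = 2.236068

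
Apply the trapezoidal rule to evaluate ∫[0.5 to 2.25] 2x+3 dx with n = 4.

f(x) = 2x+3
a = 0.5, b = 2.25, n = 4
h = (b - a)/n = 0.437500

Trapezoidal rule: (h/2)[f(x₀) + 2f(x₁) + 2f(x₂) + ... + f(xₙ)]

x_0 = 0.5000, f(x_0) = 4.000000, coefficient = 1
x_1 = 0.9375, f(x_1) = 4.875000, coefficient = 2
x_2 = 1.3750, f(x_2) = 5.750000, coefficient = 2
x_3 = 1.8125, f(x_3) = 6.625000, coefficient = 2
x_4 = 2.2500, f(x_4) = 7.500000, coefficient = 1

I ≈ (0.437500/2) × 46.000000 = 10.062500
Exact value: 10.062500
Error: 0.000000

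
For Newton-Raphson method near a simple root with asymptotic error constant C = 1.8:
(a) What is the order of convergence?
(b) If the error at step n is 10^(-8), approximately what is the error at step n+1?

(a) Newton-Raphson has quadratic (order 2) convergence near simple roots.
    This means |e_{n+1}| ≈ C|e_n|².

(b) With |e_n| = 10^(-8) and C = 1.8:
    |e_{n+1}| ≈ 1.8 × (10^(-8))² = 1.8 × 10^(-16)

(a) 2 (quadratic); (b) |e_{n+1}| ≈ 1.800e-16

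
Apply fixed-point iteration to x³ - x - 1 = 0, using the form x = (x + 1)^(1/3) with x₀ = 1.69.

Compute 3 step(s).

Equation: x³ - x - 1 = 0
Fixed-point form: x = (x + 1)^(1/3)
x₀ = 1.69

x_1 = g(1.690000) = 1.390755
x_2 = g(1.390755) = 1.337145
x_3 = g(1.337145) = 1.327074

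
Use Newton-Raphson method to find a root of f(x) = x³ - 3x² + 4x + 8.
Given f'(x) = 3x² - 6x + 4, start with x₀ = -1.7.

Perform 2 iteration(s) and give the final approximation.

f(x) = x³ - 3x² + 4x + 8
f'(x) = 3x² - 6x + 4
x₀ = -1.7

Newton-Raphson formula: x_{n+1} = x_n - f(x_n)/f'(x_n)

Iteration 1:
  f(-1.700000) = -12.383000
  f'(-1.700000) = 22.870000
  x_1 = -1.700000 - (-12.383000)/22.870000 = -1.158548
Iteration 2:
  f(-1.158548) = -2.215939
  f'(-1.158548) = 14.977993
  x_2 = -1.158548 - (-2.215939)/14.977993 = -1.010602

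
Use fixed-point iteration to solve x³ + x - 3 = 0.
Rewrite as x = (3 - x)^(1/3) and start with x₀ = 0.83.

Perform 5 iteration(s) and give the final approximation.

Equation: x³ + x - 3 = 0
Fixed-point form: x = (3 - x)^(1/3)
x₀ = 0.83

x_1 = g(0.830000) = 1.294653
x_2 = g(1.294653) = 1.194733
x_3 = g(1.194733) = 1.217626
x_4 = g(1.217626) = 1.212457
x_5 = g(1.212457) = 1.213628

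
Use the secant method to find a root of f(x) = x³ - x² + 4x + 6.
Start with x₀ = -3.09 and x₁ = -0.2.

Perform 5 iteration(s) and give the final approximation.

f(x) = x³ - x² + 4x + 6
x₀ = -3.09, x₁ = -0.2

Secant formula: x_{n+1} = x_n - f(x_n)(x_n - x_{n-1})/(f(x_n) - f(x_{n-1}))

Iteration 1:
  f(-3.090000) = -45.411729
  f(-0.200000) = 5.152000
  x_2 = -0.200000 - 5.152000×(-0.200000 - (-3.090000))/(5.152000 - (-45.411729))
       = -0.494466
Iteration 2:
  f(-0.200000) = 5.152000
  f(-0.494466) = 3.656746
  x_3 = -0.494466 - 3.656746×(-0.494466 - (-0.200000))/(3.656746 - 5.152000)
       = -1.214602
Iteration 3:
  f(-0.494466) = 3.656746
  f(-1.214602) = -2.125513
  x_4 = -1.214602 - (-2.125513)×(-1.214602 - (-0.494466))/(-2.125513 - 3.656746)
       = -0.949885
Iteration 4:
  f(-1.214602) = -2.125513
  f(-0.949885) = 0.441112
  x_5 = -0.949885 - 0.441112×(-0.949885 - (-1.214602))/(0.441112 - (-2.125513))
       = -0.995381
Iteration 5:
  f(-0.949885) = 0.441112
  f(-0.995381) = 0.041489
  x_6 = -0.995381 - 0.041489×(-0.995381 - (-0.949885))/(0.041489 - 0.441112)
       = -1.000104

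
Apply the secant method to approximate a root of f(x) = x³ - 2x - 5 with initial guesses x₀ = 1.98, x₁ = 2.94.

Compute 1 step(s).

f(x) = x³ - 2x - 5
x₀ = 1.98, x₁ = 2.94

Secant formula: x_{n+1} = x_n - f(x_n)(x_n - x_{n-1})/(f(x_n) - f(x_{n-1}))

Iteration 1:
  f(1.980000) = -1.197608
  f(2.940000) = 14.532184
  x_2 = 2.940000 - 14.532184×(2.940000 - 1.980000)/(14.532184 - (-1.197608))
       = 2.053091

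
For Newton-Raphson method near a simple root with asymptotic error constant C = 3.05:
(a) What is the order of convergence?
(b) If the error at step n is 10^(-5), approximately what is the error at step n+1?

(a) Newton-Raphson has quadratic (order 2) convergence near simple roots.
    This means |e_{n+1}| ≈ C|e_n|².

(b) With |e_n| = 10^(-5) and C = 3.05:
    |e_{n+1}| ≈ 3.05 × (10^(-5))² = 3.05 × 10^(-10)

(a) 2 (quadratic); (b) |e_{n+1}| ≈ 3.050e-10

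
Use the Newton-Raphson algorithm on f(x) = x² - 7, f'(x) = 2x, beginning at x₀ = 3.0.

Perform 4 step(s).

f(x) = x² - 7
f'(x) = 2x
x₀ = 3.0

Newton-Raphson formula: x_{n+1} = x_n - f(x_n)/f'(x_n)

Iteration 1:
  f(3.000000) = 2.000000
  f'(3.000000) = 6.000000
  x_1 = 3.000000 - 2.000000/6.000000 = 2.666667
Iteration 2:
  f(2.666667) = 0.111111
  f'(2.666667) = 5.333333
  x_2 = 2.666667 - 0.111111/5.333333 = 2.645833
Iteration 3:
  f(2.645833) = 0.000434
  f'(2.645833) = 5.291667
  x_3 = 2.645833 - 0.000434/5.291667 = 2.645751
Iteration 4:
  f(2.645751) = 0.000000
  f'(2.645751) = 5.291503
  x_4 = 2.645751 - 0.000000/5.291503 = 2.645751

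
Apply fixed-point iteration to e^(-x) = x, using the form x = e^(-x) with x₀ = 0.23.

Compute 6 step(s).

Equation: e^(-x) = x
Fixed-point form: x = e^(-x)
x₀ = 0.23

x_1 = g(0.230000) = 0.794534
x_2 = g(0.794534) = 0.451792
x_3 = g(0.451792) = 0.636487
x_4 = g(0.636487) = 0.529148
x_5 = g(0.529148) = 0.589107
x_6 = g(0.589107) = 0.554823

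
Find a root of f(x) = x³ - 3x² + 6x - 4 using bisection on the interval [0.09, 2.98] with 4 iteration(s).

f(x) = x³ - 3x² + 6x - 4
Initial interval: [0.09, 2.98]

Iteration 1:
  c_1 = (0.090000 + 2.980000)/2 = 1.535000
  f(c_1) = f(1.535000) = 1.758130
  f(a) × f(c) < 0, new interval: [0.090000, 1.535000]
Iteration 2:
  c_2 = (0.090000 + 1.535000)/2 = 0.812500
  f(c_2) = f(0.812500) = -0.569092
  f(a) × f(c) ≥ 0, new interval: [0.812500, 1.535000]
Iteration 3:
  c_3 = (0.812500 + 1.535000)/2 = 1.173750
  f(c_3) = f(1.173750) = 0.526495
  f(a) × f(c) < 0, new interval: [0.812500, 1.173750]
Iteration 4:
  c_4 = (0.812500 + 1.173750)/2 = 0.993125
  f(c_4) = f(0.993125) = -0.020625
  f(a) × f(c) ≥ 0, new interval: [0.993125, 1.173750]

After 4 iteration(s), the approximation is c_4 = 0.993125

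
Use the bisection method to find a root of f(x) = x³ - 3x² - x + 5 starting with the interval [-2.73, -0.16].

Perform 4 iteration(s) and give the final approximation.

f(x) = x³ - 3x² - x + 5
Initial interval: [-2.73, -0.16]

Iteration 1:
  c_1 = (-2.730000 + (-0.160000))/2 = -1.445000
  f(c_1) = f(-1.445000) = -2.836271
  f(a) × f(c) ≥ 0, new interval: [-1.445000, -0.160000]
Iteration 2:
  c_2 = (-1.445000 + (-0.160000))/2 = -0.802500
  f(c_2) = f(-0.802500) = 3.353666
  f(a) × f(c) < 0, new interval: [-1.445000, -0.802500]
Iteration 3:
  c_3 = (-1.445000 + (-0.802500))/2 = -1.123750
  f(c_3) = f(-1.123750) = 0.916221
  f(a) × f(c) < 0, new interval: [-1.445000, -1.123750]
Iteration 4:
  c_4 = (-1.445000 + (-1.123750))/2 = -1.284375
  f(c_4) = f(-1.284375) = -0.783212
  f(a) × f(c) ≥ 0, new interval: [-1.284375, -1.123750]

After 4 iteration(s), the approximation is c_4 = -1.284375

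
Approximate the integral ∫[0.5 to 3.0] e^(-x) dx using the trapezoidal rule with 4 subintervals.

f(x) = e^(-x)
a = 0.5, b = 3.0, n = 4
h = (b - a)/n = 0.625000

Trapezoidal rule: (h/2)[f(x₀) + 2f(x₁) + 2f(x₂) + ... + f(xₙ)]

x_0 = 0.5000, f(x_0) = 0.606531, coefficient = 1
x_1 = 1.1250, f(x_1) = 0.324652, coefficient = 2
x_2 = 1.7500, f(x_2) = 0.173774, coefficient = 2
x_3 = 2.3750, f(x_3) = 0.093014, coefficient = 2
x_4 = 3.0000, f(x_4) = 0.049787, coefficient = 1

I ≈ (0.625000/2) × 1.839200 = 0.574750
Exact value: 0.556744
Error: 0.018006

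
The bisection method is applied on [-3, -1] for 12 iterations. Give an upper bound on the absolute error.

Bisection error bound: |error| ≤ (b-a)/2^n
|error| ≤ (-1 - (-3))/2^12 = 2/2^12
|error| ≤ 0.0004882812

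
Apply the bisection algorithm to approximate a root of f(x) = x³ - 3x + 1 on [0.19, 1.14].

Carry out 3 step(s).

f(x) = x³ - 3x + 1
Initial interval: [0.19, 1.14]

Iteration 1:
  c_1 = (0.190000 + 1.140000)/2 = 0.665000
  f(c_1) = f(0.665000) = -0.700920
  f(a) × f(c) < 0, new interval: [0.190000, 0.665000]
Iteration 2:
  c_2 = (0.190000 + 0.665000)/2 = 0.427500
  f(c_2) = f(0.427500) = -0.204372
  f(a) × f(c) < 0, new interval: [0.190000, 0.427500]
Iteration 3:
  c_3 = (0.190000 + 0.427500)/2 = 0.308750
  f(c_3) = f(0.308750) = 0.103182
  f(a) × f(c) ≥ 0, new interval: [0.308750, 0.427500]

After 3 iteration(s), the approximation is c_3 = 0.308750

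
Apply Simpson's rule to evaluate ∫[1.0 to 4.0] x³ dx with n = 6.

f(x) = x³
a = 1.0, b = 4.0, n = 6
h = (b - a)/n = 0.500000

Simpson's rule: (h/3)[f(x₀) + 4f(x₁) + 2f(x₂) + ... + f(xₙ)]

x_0 = 1.0000, f(x_0) = 1.000000, coefficient = 1
x_1 = 1.5000, f(x_1) = 3.375000, coefficient = 4
x_2 = 2.0000, f(x_2) = 8.000000, coefficient = 2
x_3 = 2.5000, f(x_3) = 15.625000, coefficient = 4
x_4 = 3.0000, f(x_4) = 27.000000, coefficient = 2
x_5 = 3.5000, f(x_5) = 42.875000, coefficient = 4
x_6 = 4.0000, f(x_6) = 64.000000, coefficient = 1

I ≈ (0.500000/3) × 382.500000 = 63.750000
Exact value: 63.750000
Error: 0.000000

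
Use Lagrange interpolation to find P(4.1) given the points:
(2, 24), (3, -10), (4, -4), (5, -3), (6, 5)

Lagrange interpolation formula:
P(x) = Σ yᵢ × Lᵢ(x)
where Lᵢ(x) = Π_{j≠i} (x - xⱼ)/(xᵢ - xⱼ)

L_0(4.1) = (4.1 - 3)/(2 - 3) × (4.1 - 4)/(2 - 4) × (4.1 - 5)/(2 - 5) × (4.1 - 6)/(2 - 6) = 0.007837
L_1(4.1) = (4.1 - 2)/(3 - 2) × (4.1 - 4)/(3 - 4) × (4.1 - 5)/(3 - 5) × (4.1 - 6)/(3 - 6) = -0.059850
L_2(4.1) = (4.1 - 2)/(4 - 2) × (4.1 - 3)/(4 - 3) × (4.1 - 5)/(4 - 5) × (4.1 - 6)/(4 - 6) = 0.987525
L_3(4.1) = (4.1 - 2)/(5 - 2) × (4.1 - 3)/(5 - 3) × (4.1 - 4)/(5 - 4) × (4.1 - 6)/(5 - 6) = 0.073150
L_4(4.1) = (4.1 - 2)/(6 - 2) × (4.1 - 3)/(6 - 3) × (4.1 - 4)/(6 - 4) × (4.1 - 5)/(6 - 5) = -0.008662

P(4.1) = 24×L_0(4.1) + (-10)×L_1(4.1) + (-4)×L_2(4.1) + (-3)×L_3(4.1) + 5×L_4(4.1)
P(4.1) = -3.426263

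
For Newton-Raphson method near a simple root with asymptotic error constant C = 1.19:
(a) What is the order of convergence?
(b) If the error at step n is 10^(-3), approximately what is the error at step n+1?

(a) Newton-Raphson has quadratic (order 2) convergence near simple roots.
    This means |e_{n+1}| ≈ C|e_n|².

(b) With |e_n| = 10^(-3) and C = 1.19:
    |e_{n+1}| ≈ 1.19 × (10^(-3))² = 1.19 × 10^(-6)

(a) 2 (quadratic); (b) |e_{n+1}| ≈ 1.190e-06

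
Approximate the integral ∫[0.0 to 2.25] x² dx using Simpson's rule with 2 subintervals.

f(x) = x²
a = 0.0, b = 2.25, n = 2
h = (b - a)/n = 1.125000

Simpson's rule: (h/3)[f(x₀) + 4f(x₁) + 2f(x₂) + ... + f(xₙ)]

x_0 = 0.0000, f(x_0) = 0.000000, coefficient = 1
x_1 = 1.1250, f(x_1) = 1.265625, coefficient = 4
x_2 = 2.2500, f(x_2) = 5.062500, coefficient = 1

I ≈ (1.125000/3) × 10.125000 = 3.796875
Exact value: 3.796875
Error: 0.000000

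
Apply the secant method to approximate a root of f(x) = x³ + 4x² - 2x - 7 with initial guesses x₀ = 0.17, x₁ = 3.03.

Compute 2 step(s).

f(x) = x³ + 4x² - 2x - 7
x₀ = 0.17, x₁ = 3.03

Secant formula: x_{n+1} = x_n - f(x_n)(x_n - x_{n-1})/(f(x_n) - f(x_{n-1}))

Iteration 1:
  f(0.170000) = -7.219487
  f(3.030000) = 51.481727
  x_2 = 3.030000 - 51.481727×(3.030000 - 0.170000)/(51.481727 - (-7.219487))
       = 0.521743
Iteration 2:
  f(3.030000) = 51.481727
  f(0.521743) = -6.812597
  x_3 = 0.521743 - (-6.812597)×(0.521743 - 3.030000)/(-6.812597 - 51.481727)
       = 0.814872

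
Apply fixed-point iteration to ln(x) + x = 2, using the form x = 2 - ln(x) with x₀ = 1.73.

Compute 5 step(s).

Equation: ln(x) + x = 2
Fixed-point form: x = 2 - ln(x)
x₀ = 1.73

x_1 = g(1.730000) = 1.451879
x_2 = g(1.451879) = 1.627142
x_3 = g(1.627142) = 1.513175
x_4 = g(1.513175) = 1.585790
x_5 = g(1.585790) = 1.538917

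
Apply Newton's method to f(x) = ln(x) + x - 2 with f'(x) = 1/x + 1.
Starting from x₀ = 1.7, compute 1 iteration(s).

f(x) = ln(x) + x - 2
f'(x) = 1/x + 1
x₀ = 1.7

Newton-Raphson formula: x_{n+1} = x_n - f(x_n)/f'(x_n)

Iteration 1:
  f(1.700000) = 0.230628
  f'(1.700000) = 1.588235
  x_1 = 1.700000 - 0.230628/1.588235 = 1.554790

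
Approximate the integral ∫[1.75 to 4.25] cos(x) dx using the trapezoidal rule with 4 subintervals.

f(x) = cos(x)
a = 1.75, b = 4.25, n = 4
h = (b - a)/n = 0.625000

Trapezoidal rule: (h/2)[f(x₀) + 2f(x₁) + 2f(x₂) + ... + f(xₙ)]

x_0 = 1.7500, f(x_0) = -0.178246, coefficient = 1
x_1 = 2.3750, f(x_1) = -0.720278, coefficient = 2
x_2 = 3.0000, f(x_2) = -0.989992, coefficient = 2
x_3 = 3.6250, f(x_3) = -0.885416, coefficient = 2
x_4 = 4.2500, f(x_4) = -0.446087, coefficient = 1

I ≈ (0.625000/2) × -5.815708 = -1.817409
Exact value: -1.878975
Error: 0.061567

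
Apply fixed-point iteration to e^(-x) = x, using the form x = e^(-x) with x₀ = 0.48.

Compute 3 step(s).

Equation: e^(-x) = x
Fixed-point form: x = e^(-x)
x₀ = 0.48

x_1 = g(0.480000) = 0.618783
x_2 = g(0.618783) = 0.538599
x_3 = g(0.538599) = 0.583565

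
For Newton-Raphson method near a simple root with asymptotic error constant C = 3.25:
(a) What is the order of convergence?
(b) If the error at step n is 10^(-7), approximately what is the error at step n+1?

(a) Newton-Raphson has quadratic (order 2) convergence near simple roots.
    This means |e_{n+1}| ≈ C|e_n|².

(b) With |e_n| = 10^(-7) and C = 3.25:
    |e_{n+1}| ≈ 3.25 × (10^(-7))² = 3.25 × 10^(-14)

(a) 2 (quadratic); (b) |e_{n+1}| ≈ 3.250e-14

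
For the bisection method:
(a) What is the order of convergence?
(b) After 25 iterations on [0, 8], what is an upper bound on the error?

(a) Bisection has linear (order 1) convergence; the error is halved each step.

(b) Error bound = (b-a)/2^n = (8 - 0)/2^{25}
    = 8/2^{25}

(a) 1 (linear); (b) error ≤ 2.38e-07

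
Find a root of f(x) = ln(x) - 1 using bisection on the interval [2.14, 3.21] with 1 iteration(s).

f(x) = ln(x) - 1
Initial interval: [2.14, 3.21]

Iteration 1:
  c_1 = (2.140000 + 3.210000)/2 = 2.675000
  f(c_1) = f(2.675000) = -0.016051
  f(a) × f(c) ≥ 0, new interval: [2.675000, 3.210000]

After 1 iteration(s), the approximation is c_1 = 2.675000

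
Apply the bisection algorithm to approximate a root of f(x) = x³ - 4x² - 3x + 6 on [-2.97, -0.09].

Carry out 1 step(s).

f(x) = x³ - 4x² - 3x + 6
Initial interval: [-2.97, -0.09]

Iteration 1:
  c_1 = (-2.970000 + (-0.090000))/2 = -1.530000
  f(c_1) = f(-1.530000) = -2.355177
  f(a) × f(c) ≥ 0, new interval: [-1.530000, -0.090000]

After 1 iteration(s), the approximation is c_1 = -1.530000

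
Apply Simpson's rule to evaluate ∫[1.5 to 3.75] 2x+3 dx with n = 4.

f(x) = 2x+3
a = 1.5, b = 3.75, n = 4
h = (b - a)/n = 0.562500

Simpson's rule: (h/3)[f(x₀) + 4f(x₁) + 2f(x₂) + ... + f(xₙ)]

x_0 = 1.5000, f(x_0) = 6.000000, coefficient = 1
x_1 = 2.0625, f(x_1) = 7.125000, coefficient = 4
x_2 = 2.6250, f(x_2) = 8.250000, coefficient = 2
x_3 = 3.1875, f(x_3) = 9.375000, coefficient = 4
x_4 = 3.7500, f(x_4) = 10.500000, coefficient = 1

I ≈ (0.562500/3) × 99.000000 = 18.562500
Exact value: 18.562500
Error: 0.000000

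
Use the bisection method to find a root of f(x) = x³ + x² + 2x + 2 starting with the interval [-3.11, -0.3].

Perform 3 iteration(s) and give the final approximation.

f(x) = x³ + x² + 2x + 2
Initial interval: [-3.11, -0.3]

Iteration 1:
  c_1 = (-3.110000 + (-0.300000))/2 = -1.705000
  f(c_1) = f(-1.705000) = -3.459453
  f(a) × f(c) ≥ 0, new interval: [-1.705000, -0.300000]
Iteration 2:
  c_2 = (-1.705000 + (-0.300000))/2 = -1.002500
  f(c_2) = f(-1.002500) = -0.007513
  f(a) × f(c) ≥ 0, new interval: [-1.002500, -0.300000]
Iteration 3:
  c_3 = (-1.002500 + (-0.300000))/2 = -0.651250
  f(c_3) = f(-0.651250) = 0.845414
  f(a) × f(c) < 0, new interval: [-1.002500, -0.651250]

After 3 iteration(s), the approximation is c_3 = -0.651250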